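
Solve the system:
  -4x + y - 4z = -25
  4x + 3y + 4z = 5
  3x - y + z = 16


Using Cramer's rule. Expand each determinant along the first row.
D  = (-4)*[3*1 - 4*(-1)] - 1*[4*1 - 4*3] + (-4)*[4*(-1) - 3*3]
  = (-4)*(7) - 1*(-8) + (-4)*(-13) = 32
Dx = (-25)*[3*1 - 4*(-1)] - 1*[5*1 - 4*16] + (-4)*[5*(-1) - 3*16]
  = (-25)*(7) - 1*(-59) + (-4)*(-53) = 96
Dy = (-4)*[5*1 - 4*16] - (-25)*[4*1 - 4*3] + (-4)*[4*16 - 5*3]
  = (-4)*(-59) - (-25)*(-8) + (-4)*(49) = -160
Dz = (-4)*[3*16 - 5*(-1)] - 1*[4*16 - 5*3] + (-25)*[4*(-1) - 3*3]
  = (-4)*(53) - 1*(49) + (-25)*(-13) = 64
x = Dx/D = 96/32 = 3, y = Dy/D = -160/32 = -5, z = Dz/D = 64/32 = 2
Check eq1: (-4)(3) + (1)(-5) + (-4)(2) = -25 = -25 ✓
Check eq2: (4)(3) + (3)(-5) + (4)(2) = 5 = 5 ✓
Check eq3: (3)(3) + (-1)(-5) + (1)(2) = 16 = 16 ✓

x = 3, y = -5, z = 2


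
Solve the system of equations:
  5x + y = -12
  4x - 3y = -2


Using Cramer's rule:
Determinant D = (5)(-3) - (4)(1) = -15 - 4 = -19
Dx = (-12)(-3) - (-2)(1) = 36 + 2 = 38
Dy = (5)(-2) - (4)(-12) = -10 + 48 = 38
x = Dx/D = 38/-19 = -2
y = Dy/D = 38/-19 = -2

x = -2, y = -2


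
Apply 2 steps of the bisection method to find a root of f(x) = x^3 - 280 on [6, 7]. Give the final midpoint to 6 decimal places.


f(x) = x^3 - 280
f(6) = -64 < 0
f(7) = 63 > 0

Step 1: midpoint = (6.000000 + 7.000000)/2 = 6.500000
  f(6.500000) = -5.375000
  f(mid) < 0, so root is in [6.500000, 7.000000]

Step 2: midpoint = (6.500000 + 7.000000)/2 = 6.750000
  f(6.750000) = 27.546875
  f(mid) > 0, so root is in [6.500000, 6.750000]

midpoint = 6.750000


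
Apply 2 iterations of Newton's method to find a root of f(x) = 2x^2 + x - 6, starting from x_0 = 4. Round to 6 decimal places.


Newton's method: x_(n+1) = x_n - f(x_n)/f'(x_n)
f(x) = 2x^2 + x - 6
f'(x) = 4x + 1

Iteration 1:
  f(4.000000) = 30.000000
  f'(4.000000) = 17.000000
  x_1 = 4.000000 - (30.000000)/(17.000000) = 2.235294

Iteration 2:
  f(2.235294) = 6.228374
  f'(2.235294) = 9.941176
  x_2 = 2.235294 - (6.228374)/(9.941176) = 1.608771

x_2 = 1.608771


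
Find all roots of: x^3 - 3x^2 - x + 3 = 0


Let p(x) = x^3 - 3x^2 - x + 3. By the rational root theorem (leading coefficient 1), any rational root is an integer divisor of 3: try ±1, ±2, ... in turn.
Test x = 1: value = 0 ✓, so (x - 1) is a factor.
Synthetic division by (x - 1): bring down 1; 1(1) - 3 = -2; (-2)(1) - 1 = -3; (-3)(1) + 3 = 0 → quotient x^2 - 2x - 3, remainder 0.
Solve the quadratic x^2 - 2x - 3 = 0: discriminant = (-2)^2 - 4(1)(-3) = 4 + 12 = 16.
sqrt(16) = 4, so x = (2 ± 4)/2: x = 3 or x = -1.
Collecting all roots found:

x = -1, x = 1, x = 3


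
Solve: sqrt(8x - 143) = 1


Square both sides: 8x - 143 = 1^2 = 1
8x = 1 + 143 = 144
x = 18
Check: sqrt(8*18 - 143) = sqrt(1) = 1 ✓

x = 18


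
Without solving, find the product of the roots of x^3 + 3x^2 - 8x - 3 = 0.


By Vieta's formulas for x^3 + bx^2 + cx + d = 0:
  r1 + r2 + r3 = -b/a = -3
  r1*r2 + r1*r3 + r2*r3 = c/a = -8
  r1*r2*r3 = -d/a = 3


Product = 3


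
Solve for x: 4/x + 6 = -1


Subtract 6 from both sides: 4/x = -7
Multiply both sides by x: 4 = -7 * x
Divide by -7: x = -4/7

x = -4/7


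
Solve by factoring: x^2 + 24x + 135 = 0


We need two numbers that multiply to 135 and add to 24.
Those numbers are 15 and 9 (since 15 * 9 = 135 and 15 + 9 = 24).
So x^2 + 24x + 135 = (x + 15)(x + 9) = 0
Setting each factor to zero: x = -15 or x = -9

x = -15, x = -9


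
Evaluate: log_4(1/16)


We need the exponent such that 4^? = 1/16
4^(-2) = 1/4^2 = 1/16
Therefore log_4(1/16) = -2

-2


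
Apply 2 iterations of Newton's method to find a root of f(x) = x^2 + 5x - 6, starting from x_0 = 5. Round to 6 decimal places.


Newton's method: x_(n+1) = x_n - f(x_n)/f'(x_n)
f(x) = x^2 + 5x - 6
f'(x) = 2x + 5

Iteration 1:
  f(5.000000) = 44.000000
  f'(5.000000) = 15.000000
  x_1 = 5.000000 - (44.000000)/(15.000000) = 2.066667

Iteration 2:
  f(2.066667) = 8.604444
  f'(2.066667) = 9.133333
  x_2 = 2.066667 - (8.604444)/(9.133333) = 1.124574

x_2 = 1.124574


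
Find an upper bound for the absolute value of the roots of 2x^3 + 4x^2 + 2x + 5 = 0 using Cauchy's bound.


Cauchy's bound: all roots r satisfy |r| <= 1 + max(|a_i/a_n|) for i = 0,...,n-1
where a_n is the leading coefficient.

Coefficients: [2, 4, 2, 5]
Leading coefficient a_n = 2
Ratios |a_i/a_n|: 2, 1, 5/2
Maximum ratio: 5/2
Cauchy's bound: |r| <= 1 + 5/2 = 7/2

Upper bound = 7/2


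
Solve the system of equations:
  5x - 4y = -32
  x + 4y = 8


Using Cramer's rule:
Determinant D = (5)(4) - (1)(-4) = 20 + 4 = 24
Dx = (-32)(4) - (8)(-4) = -128 + 32 = -96
Dy = (5)(8) - (1)(-32) = 40 + 32 = 72
x = Dx/D = -96/24 = -4
y = Dy/D = 72/24 = 3

x = -4, y = 3


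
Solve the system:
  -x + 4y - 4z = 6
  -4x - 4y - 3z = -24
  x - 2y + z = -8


Using Cramer's rule. Expand each determinant along the first row.
D  = (-1)*[(-4)*1 - (-3)*(-2)] - 4*[(-4)*1 - (-3)*1] + (-4)*[(-4)*(-2) - (-4)*1]
  = (-1)*(-10) - 4*(-1) + (-4)*(12) = -34
Dx = 6*[(-4)*1 - (-3)*(-2)] - 4*[(-24)*1 - (-3)*(-8)] + (-4)*[(-24)*(-2) - (-4)*(-8)]
  = 6*(-10) - 4*(-48) + (-4)*(16) = 68
Dy = (-1)*[(-24)*1 - (-3)*(-8)] - 6*[(-4)*1 - (-3)*1] + (-4)*[(-4)*(-8) - (-24)*1]
  = (-1)*(-48) - 6*(-1) + (-4)*(56) = -170
Dz = (-1)*[(-4)*(-8) - (-24)*(-2)] - 4*[(-4)*(-8) - (-24)*1] + 6*[(-4)*(-2) - (-4)*1]
  = (-1)*(-16) - 4*(56) + 6*(12) = -136
x = Dx/D = 68/-34 = -2, y = Dy/D = -170/-34 = 5, z = Dz/D = -136/-34 = 4
Check eq1: (-1)(-2) + (4)(5) + (-4)(4) = 6 = 6 ✓
Check eq2: (-4)(-2) + (-4)(5) + (-3)(4) = -24 = -24 ✓
Check eq3: (1)(-2) + (-2)(5) + (1)(4) = -8 = -8 ✓

x = -2, y = 5, z = 4


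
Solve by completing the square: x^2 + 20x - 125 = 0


Start: x^2 + 20x - 125 = 0
Move constant: x^2 + 20x = 125
Half of 20 is 10, squared is 100
Add 100 to both sides: x^2 + 20x + 100 = 225
(x + 10)^2 = 225
x + 10 = ±15
x = -10 + 15 = 5 or x = -10 - 15 = -25

x = -25, x = 5


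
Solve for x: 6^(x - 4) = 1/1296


Express both sides with the same base.
1/1296 = 6^(-4)
Since the bases match, equate exponents: x - 4 = -4
So x = -4 - (-4) = 0

x = 0


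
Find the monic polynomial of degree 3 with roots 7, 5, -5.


A monic polynomial with roots 7, 5, -5 is:
p(x) = (x - 7)(x - 5)(x + 5)
After multiplying by (x - 7): x - 7
After multiplying by (x - 5): x^2 - 12x + 35
After multiplying by (x + 5): x^3 - 7x^2 - 25x + 175

x^3 - 7x^2 - 25x + 175


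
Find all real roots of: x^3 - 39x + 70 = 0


Let p(x) = x^3 - 39x + 70. By the rational root theorem (leading coefficient 1), any rational root is an integer divisor of 70: try ±1, ±2, ... in turn.
Test x = 1: value = 32 ≠ 0.
Test x = -1: value = 108 ≠ 0.
Test x = 2: value = 0 ✓, so (x - 2) is a factor.
Synthetic division by (x - 2): bring down 1; 1(2) + 0 = 2; 2(2) - 39 = -35; (-35)(2) + 70 = 0 → quotient x^2 + 2x - 35, remainder 0.
Solve the quadratic x^2 + 2x - 35 = 0: discriminant = 2^2 - 4(1)(-35) = 4 + 140 = 144.
sqrt(144) = 12, so x = (-2 ± 12)/2: x = 5 or x = -7.

x = -7, x = 2, x = 5


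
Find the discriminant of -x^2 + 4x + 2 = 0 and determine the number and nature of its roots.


For ax^2 + bx + c = 0, discriminant D = b^2 - 4ac
Here a = -1, b = 4, c = 2
D = (4)^2 - 4(-1)(2) = 16 + 8 = 24

D = 24 > 0 but not a perfect square
The equation has 2 distinct real irrational roots.

Discriminant = 24, 2 distinct real irrational roots


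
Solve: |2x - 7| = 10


An absolute value equation |expr| = 10 gives two cases:
Case 1: 2x - 7 = 10
  2x = 17, so x = 17/2
Case 2: 2x - 7 = -10
  2x = -3, so x = -3/2

x = -3/2, x = 17/2


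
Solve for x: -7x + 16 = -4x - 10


Starting with: -7x + 16 = -4x - 10
Move all x terms to left: (-7 + 4)x = -10 - 16
Simplify: -3x = -26
Divide both sides by -3: x = 26/3

x = 26/3


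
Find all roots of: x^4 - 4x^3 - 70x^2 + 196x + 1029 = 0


Let p(x) = x^4 - 4x^3 - 70x^2 + 196x + 1029. By the rational root theorem (leading coefficient 1), any rational root is an integer divisor of 1029: try ±1, ±2, ... in turn.
Test x = 1: value = 1152 ≠ 0.
Test x = -1: value = 768 ≠ 0.
Test x = 3: value = 960 ≠ 0.
Test x = -3: value = 0 ✓, so (x + 3) is a factor.
Synthetic division by (x + 3): bring down 1; 1(-3) - 4 = -7; (-7)(-3) - 70 = -49; (-49)(-3) + 196 = 343; 343(-3) + 1029 = 0 → quotient x^3 - 7x^2 - 49x + 343, remainder 0.
Continue with the quotient x^3 - 7x^2 - 49x + 343 (candidates must divide 343).
Test x = 7: value = 0 ✓, so (x - 7) is a factor.
Synthetic division by (x - 7): bring down 1; 1(7) - 7 = 0; 0(7) - 49 = -49; (-49)(7) + 343 = 0 → quotient x^2 - 49, remainder 0.
Solve the quadratic x^2 - 49 = 0: discriminant = 0^2 - 4(1)(-49) = 0 + 196 = 196.
sqrt(196) = 14, so x = (0 ± 14)/2: x = 7 or x = -7.
Collecting all roots found:

x = -7, x = -3, x = 7 (multiplicity 2)


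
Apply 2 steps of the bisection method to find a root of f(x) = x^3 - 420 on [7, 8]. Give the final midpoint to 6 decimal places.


f(x) = x^3 - 420
f(7) = -77 < 0
f(8) = 92 > 0

Step 1: midpoint = (7.000000 + 8.000000)/2 = 7.500000
  f(7.500000) = 1.875000
  f(mid) > 0, so root is in [7.000000, 7.500000]

Step 2: midpoint = (7.000000 + 7.500000)/2 = 7.250000
  f(7.250000) = -38.921875
  f(mid) < 0, so root is in [7.250000, 7.500000]

midpoint = 7.250000


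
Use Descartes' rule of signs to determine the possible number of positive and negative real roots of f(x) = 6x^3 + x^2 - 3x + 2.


Descartes' rule of signs:

For positive roots, count sign changes in f(x) = 6x^3 + x^2 - 3x + 2:
Signs of coefficients: +, +, -, +
Number of sign changes: 2
Possible positive real roots: 2, 0

For negative roots, examine f(-x) = -6x^3 + x^2 + 3x + 2:
Signs of coefficients: -, +, +, +
Number of sign changes: 1
Possible negative real roots: 1

Positive roots: 2 or 0; Negative roots: 1


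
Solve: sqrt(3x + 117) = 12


Square both sides: 3x + 117 = 12^2 = 144
3x = 144 - 117 = 27
x = 9
Check: sqrt(3*9 + 117) = sqrt(144) = 12 ✓

x = 9


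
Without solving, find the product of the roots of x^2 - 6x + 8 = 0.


By Vieta's formulas for ax^2 + bx + c = 0:
  Sum of roots = -b/a
  Product of roots = c/a

Here a = 1, b = -6, c = 8
Sum = -(-6)/1 = 6
Product = 8/1 = 8

Product = 8


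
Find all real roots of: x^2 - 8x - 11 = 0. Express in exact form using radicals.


Using the quadratic formula: x = (-b ± sqrt(b^2 - 4ac)) / (2a)
Here a = 1, b = -8, c = -11
Discriminant = b^2 - 4ac = (-8)^2 - 4(1)(-11) = 64 + 44 = 108
Since discriminant = 108 > 0, there are two real roots.
x = (8 ± 6*sqrt(3)) / 2
Simplifying: x = 4 ± 3*sqrt(3)
Numerically: x ≈ 9.1962 or x ≈ -1.1962

x = 4 + 3*sqrt(3) or x = 4 - 3*sqrt(3)


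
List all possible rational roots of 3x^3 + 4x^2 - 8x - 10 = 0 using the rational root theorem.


Rational root theorem: possible roots are ±p/q where:
  p divides the constant term (-10): p ∈ {1, 2, 5, 10}
  q divides the leading coefficient (3): q ∈ {1, 3}

All possible rational roots: -10, -5, -10/3, -2, -5/3, -1, -2/3, -1/3, 1/3, 2/3, 1, 5/3, 2, 10/3, 5, 10

-10, -5, -10/3, -2, -5/3, -1, -2/3, -1/3, 1/3, 2/3, 1, 5/3, 2, 10/3, 5, 10


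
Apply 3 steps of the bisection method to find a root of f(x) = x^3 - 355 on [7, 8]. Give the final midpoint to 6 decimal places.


f(x) = x^3 - 355
f(7) = -12 < 0
f(8) = 157 > 0

Step 1: midpoint = (7.000000 + 8.000000)/2 = 7.500000
  f(7.500000) = 66.875000
  f(mid) > 0, so root is in [7.000000, 7.500000]

Step 2: midpoint = (7.000000 + 7.500000)/2 = 7.250000
  f(7.250000) = 26.078125
  f(mid) > 0, so root is in [7.000000, 7.250000]

Step 3: midpoint = (7.000000 + 7.250000)/2 = 7.125000
  f(7.125000) = 6.705078
  f(mid) > 0, so root is in [7.000000, 7.125000]

midpoint = 7.125000


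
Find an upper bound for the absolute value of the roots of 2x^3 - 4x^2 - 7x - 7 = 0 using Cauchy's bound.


Cauchy's bound: all roots r satisfy |r| <= 1 + max(|a_i/a_n|) for i = 0,...,n-1
where a_n is the leading coefficient.

Coefficients: [2, -4, -7, -7]
Leading coefficient a_n = 2
Ratios |a_i/a_n|: 2, 7/2, 7/2
Maximum ratio: 7/2
Cauchy's bound: |r| <= 1 + 7/2 = 9/2

Upper bound = 9/2


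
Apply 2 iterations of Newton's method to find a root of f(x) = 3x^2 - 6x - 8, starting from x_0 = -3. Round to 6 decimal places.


Newton's method: x_(n+1) = x_n - f(x_n)/f'(x_n)
f(x) = 3x^2 - 6x - 8
f'(x) = 6x - 6

Iteration 1:
  f(-3.000000) = 37.000000
  f'(-3.000000) = -24.000000
  x_1 = -3.000000 - (37.000000)/(-24.000000) = -1.458333

Iteration 2:
  f(-1.458333) = 7.130208
  f'(-1.458333) = -14.750000
  x_2 = -1.458333 - (7.130208)/(-14.750000) = -0.974929

x_2 = -0.974929


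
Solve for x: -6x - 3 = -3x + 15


Starting with: -6x - 3 = -3x + 15
Move all x terms to left: (-6 + 3)x = 15 + 3
Simplify: -3x = 18
Divide both sides by -3: x = -6

x = -6


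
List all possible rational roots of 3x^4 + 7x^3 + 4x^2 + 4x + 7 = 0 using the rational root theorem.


Rational root theorem: possible roots are ±p/q where:
  p divides the constant term (7): p ∈ {1, 7}
  q divides the leading coefficient (3): q ∈ {1, 3}

All possible rational roots: -7, -7/3, -1, -1/3, 1/3, 1, 7/3, 7

-7, -7/3, -1, -1/3, 1/3, 1, 7/3, 7


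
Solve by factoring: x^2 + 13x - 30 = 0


We need two numbers that multiply to -30 and add to 13.
Those numbers are 15 and -2 (since 15 * (-2) = -30 and 15 + (-2) = 13).
So x^2 + 13x - 30 = (x + 15)(x - 2) = 0
Setting each factor to zero: x = -15 or x = 2

x = -15, x = 2


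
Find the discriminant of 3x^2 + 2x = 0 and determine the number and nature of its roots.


For ax^2 + bx + c = 0, discriminant D = b^2 - 4ac
Here a = 3, b = 2, c = 0
D = (2)^2 - 4(3)(0) = 4 - 0 = 4

D = 4 > 0 and is a perfect square (sqrt = 2)
The equation has 2 distinct real rational roots.

Discriminant = 4, 2 distinct real rational roots


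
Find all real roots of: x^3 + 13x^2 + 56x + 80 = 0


Let p(x) = x^3 + 13x^2 + 56x + 80. By the rational root theorem (leading coefficient 1), any rational root is an integer divisor of 80: try ±1, ±2, ... in turn.
Test x = 1: value = 150 ≠ 0.
Test x = -1: value = 36 ≠ 0.
Test x = 2: value = 252 ≠ 0.
Test x = -2: value = 12 ≠ 0.
Test x = 4: value = 576 ≠ 0.
Test x = -4: value = 0 ✓, so (x + 4) is a factor.
Synthetic division by (x + 4): bring down 1; 1(-4) + 13 = 9; 9(-4) + 56 = 20; 20(-4) + 80 = 0 → quotient x^2 + 9x + 20, remainder 0.
Solve the quadratic x^2 + 9x + 20 = 0: discriminant = 9^2 - 4(1)(20) = 81 - 80 = 1.
sqrt(1) = 1, so x = (-9 ± 1)/2: x = -4 or x = -5.

x = -5, x = -4 (multiplicity 2)


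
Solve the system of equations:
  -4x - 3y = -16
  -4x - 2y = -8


Using Cramer's rule:
Determinant D = (-4)(-2) - (-4)(-3) = 8 - 12 = -4
Dx = (-16)(-2) - (-8)(-3) = 32 - 24 = 8
Dy = (-4)(-8) - (-4)(-16) = 32 - 64 = -32
x = Dx/D = 8/-4 = -2
y = Dy/D = -32/-4 = 8

x = -2, y = 8


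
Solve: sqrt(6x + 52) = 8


Square both sides: 6x + 52 = 8^2 = 64
6x = 64 - 52 = 12
x = 2
Check: sqrt(6*2 + 52) = sqrt(64) = 8 ✓

x = 2


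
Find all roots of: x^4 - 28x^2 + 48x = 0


The constant term is 0, so x = 0 is a root. Factor out x:
  x^3 - 28x + 48 = 0
Let p(x) = x^3 - 28x + 48. By the rational root theorem (leading coefficient 1), any rational root is an integer divisor of 48: try ±1, ±2, ... in turn.
Test x = 1: value = 21 ≠ 0.
Test x = -1: value = 75 ≠ 0.
Test x = 2: value = 0 ✓, so (x - 2) is a factor.
Synthetic division by (x - 2): bring down 1; 1(2) + 0 = 2; 2(2) - 28 = -24; (-24)(2) + 48 = 0 → quotient x^2 + 2x - 24, remainder 0.
Solve the quadratic x^2 + 2x - 24 = 0: discriminant = 2^2 - 4(1)(-24) = 4 + 96 = 100.
sqrt(100) = 10, so x = (-2 ± 10)/2: x = 4 or x = -6.
Collecting all roots found:

x = -6, x = 0, x = 2, x = 4


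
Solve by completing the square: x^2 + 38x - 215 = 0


Start: x^2 + 38x - 215 = 0
Move constant: x^2 + 38x = 215
Half of 38 is 19, squared is 361
Add 361 to both sides: x^2 + 38x + 361 = 576
(x + 19)^2 = 576
x + 19 = ±24
x = -19 + 24 = 5 or x = -19 - 24 = -43

x = -43, x = 5


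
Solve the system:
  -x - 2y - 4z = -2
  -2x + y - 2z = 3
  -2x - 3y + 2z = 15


Using Cramer's rule. Expand each determinant along the first row.
D  = (-1)*[1*2 - (-2)*(-3)] - (-2)*[(-2)*2 - (-2)*(-2)] + (-4)*[(-2)*(-3) - 1*(-2)]
  = (-1)*(-4) - (-2)*(-8) + (-4)*(8) = -44
Dx = (-2)*[1*2 - (-2)*(-3)] - (-2)*[3*2 - (-2)*15] + (-4)*[3*(-3) - 1*15]
  = (-2)*(-4) - (-2)*(36) + (-4)*(-24) = 176
Dy = (-1)*[3*2 - (-2)*15] - (-2)*[(-2)*2 - (-2)*(-2)] + (-4)*[(-2)*15 - 3*(-2)]
  = (-1)*(36) - (-2)*(-8) + (-4)*(-24) = 44
Dz = (-1)*[1*15 - 3*(-3)] - (-2)*[(-2)*15 - 3*(-2)] + (-2)*[(-2)*(-3) - 1*(-2)]
  = (-1)*(24) - (-2)*(-24) + (-2)*(8) = -88
x = Dx/D = 176/-44 = -4, y = Dy/D = 44/-44 = -1, z = Dz/D = -88/-44 = 2
Check eq1: (-1)(-4) + (-2)(-1) + (-4)(2) = -2 = -2 ✓
Check eq2: (-2)(-4) + (1)(-1) + (-2)(2) = 3 = 3 ✓
Check eq3: (-2)(-4) + (-3)(-1) + (2)(2) = 15 = 15 ✓

x = -4, y = -1, z = 2


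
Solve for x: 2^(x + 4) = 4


Express both sides with the same base.
4 = 2^2
Since the bases match, equate exponents: x + 4 = 2
So x = 2 - (4) = -2

x = -2


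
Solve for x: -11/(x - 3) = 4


Multiply both sides by (x - 3): -11 = 4(x - 3)
Distribute: -11 = 4x - 12
4x = -11 + 12 = 1
x = 1/4

x = 1/4


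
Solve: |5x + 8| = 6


An absolute value equation |expr| = 6 gives two cases:
Case 1: 5x + 8 = 6
  5x = -2, so x = -2/5
Case 2: 5x + 8 = -6
  5x = -14, so x = -14/5

x = -14/5, x = -2/5


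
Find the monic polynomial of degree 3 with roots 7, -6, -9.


A monic polynomial with roots 7, -6, -9 is:
p(x) = (x - 7)(x + 6)(x + 9)
After multiplying by (x - 7): x - 7
After multiplying by (x + 6): x^2 - x - 42
After multiplying by (x + 9): x^3 + 8x^2 - 51x - 378

x^3 + 8x^2 - 51x - 378


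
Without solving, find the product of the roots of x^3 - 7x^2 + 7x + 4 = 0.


By Vieta's formulas for x^3 + bx^2 + cx + d = 0:
  r1 + r2 + r3 = -b/a = 7
  r1*r2 + r1*r3 + r2*r3 = c/a = 7
  r1*r2*r3 = -d/a = -4


Product = -4


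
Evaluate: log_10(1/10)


We need the exponent such that 10^? = 1/10
10^(-1) = 1/10^1 = 1/10
Therefore log_10(1/10) = -1

-1


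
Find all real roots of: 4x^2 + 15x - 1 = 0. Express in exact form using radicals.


Using the quadratic formula: x = (-b ± sqrt(b^2 - 4ac)) / (2a)
Here a = 4, b = 15, c = -1
Discriminant = b^2 - 4ac = 15^2 - 4(4)(-1) = 225 + 16 = 241
Since discriminant = 241 > 0, there are two real roots.
x = (-15 ± sqrt(241)) / 8
Numerically: x ≈ 0.0655 or x ≈ -3.8155

x = (-15 + sqrt(241)) / 8 or x = (-15 - sqrt(241)) / 8


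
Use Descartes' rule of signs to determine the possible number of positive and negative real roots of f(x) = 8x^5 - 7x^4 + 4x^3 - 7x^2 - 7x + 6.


Descartes' rule of signs:

For positive roots, count sign changes in f(x) = 8x^5 - 7x^4 + 4x^3 - 7x^2 - 7x + 6:
Signs of coefficients: +, -, +, -, -, +
Number of sign changes: 4
Possible positive real roots: 4, 2, 0

For negative roots, examine f(-x) = -8x^5 - 7x^4 - 4x^3 - 7x^2 + 7x + 6:
Signs of coefficients: -, -, -, -, +, +
Number of sign changes: 1
Possible negative real roots: 1

Positive roots: 4 or 2 or 0; Negative roots: 1


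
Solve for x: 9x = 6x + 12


Starting with: 9x = 6x + 12
Move all x terms to left: (9 - 6)x = 12 - 0
Simplify: 3x = 12
Divide both sides by 3: x = 4

x = 4


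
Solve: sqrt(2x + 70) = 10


Square both sides: 2x + 70 = 10^2 = 100
2x = 100 - 70 = 30
x = 15
Check: sqrt(2*15 + 70) = sqrt(100) = 10 ✓

x = 15


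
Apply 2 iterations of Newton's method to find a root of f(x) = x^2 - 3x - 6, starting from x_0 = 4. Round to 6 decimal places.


Newton's method: x_(n+1) = x_n - f(x_n)/f'(x_n)
f(x) = x^2 - 3x - 6
f'(x) = 2x - 3

Iteration 1:
  f(4.000000) = -2.000000
  f'(4.000000) = 5.000000
  x_1 = 4.000000 - (-2.000000)/(5.000000) = 4.400000

Iteration 2:
  f(4.400000) = 0.160000
  f'(4.400000) = 5.800000
  x_2 = 4.400000 - (0.160000)/(5.800000) = 4.372414

x_2 = 4.372414


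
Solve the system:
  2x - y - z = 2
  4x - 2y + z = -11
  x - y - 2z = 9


Using Cramer's rule. Expand each determinant along the first row.
D  = 2*[(-2)*(-2) - 1*(-1)] - (-1)*[4*(-2) - 1*1] + (-1)*[4*(-1) - (-2)*1]
  = 2*(5) - (-1)*(-9) + (-1)*(-2) = 3
Dx = 2*[(-2)*(-2) - 1*(-1)] - (-1)*[(-11)*(-2) - 1*9] + (-1)*[(-11)*(-1) - (-2)*9]
  = 2*(5) - (-1)*(13) + (-1)*(29) = -6
Dy = 2*[(-11)*(-2) - 1*9] - 2*[4*(-2) - 1*1] + (-1)*[4*9 - (-11)*1]
  = 2*(13) - 2*(-9) + (-1)*(47) = -3
Dz = 2*[(-2)*9 - (-11)*(-1)] - (-1)*[4*9 - (-11)*1] + 2*[4*(-1) - (-2)*1]
  = 2*(-29) - (-1)*(47) + 2*(-2) = -15
x = Dx/D = -6/3 = -2, y = Dy/D = -3/3 = -1, z = Dz/D = -15/3 = -5
Check eq1: (2)(-2) + (-1)(-1) + (-1)(-5) = 2 = 2 ✓
Check eq2: (4)(-2) + (-2)(-1) + (1)(-5) = -11 = -11 ✓
Check eq3: (1)(-2) + (-1)(-1) + (-2)(-5) = 9 = 9 ✓

x = -2, y = -1, z = -5


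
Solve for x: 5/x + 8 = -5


Subtract 8 from both sides: 5/x = -13
Multiply both sides by x: 5 = -13 * x
Divide by -13: x = -5/13

x = -5/13


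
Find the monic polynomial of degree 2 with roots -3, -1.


A monic polynomial with roots -3, -1 is:
p(x) = (x + 3)(x + 1)
After multiplying by (x + 3): x + 3
After multiplying by (x + 1): x^2 + 4x + 3

x^2 + 4x + 3


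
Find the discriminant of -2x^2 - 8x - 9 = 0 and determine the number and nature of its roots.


For ax^2 + bx + c = 0, discriminant D = b^2 - 4ac
Here a = -2, b = -8, c = -9
D = (-8)^2 - 4(-2)(-9) = 64 - 72 = -8

D = -8 < 0
The equation has no real roots (2 complex conjugate roots).

Discriminant = -8, no real roots (2 complex conjugate roots)


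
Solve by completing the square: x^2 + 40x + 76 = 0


Start: x^2 + 40x + 76 = 0
Move constant: x^2 + 40x = -76
Half of 40 is 20, squared is 400
Add 400 to both sides: x^2 + 40x + 400 = 324
(x + 20)^2 = 324
x + 20 = ±18
x = -20 + 18 = -2 or x = -20 - 18 = -38

x = -38, x = -2


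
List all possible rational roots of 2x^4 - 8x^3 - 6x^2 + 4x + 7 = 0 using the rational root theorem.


Rational root theorem: possible roots are ±p/q where:
  p divides the constant term (7): p ∈ {1, 7}
  q divides the leading coefficient (2): q ∈ {1, 2}

All possible rational roots: -7, -7/2, -1, -1/2, 1/2, 1, 7/2, 7

-7, -7/2, -1, -1/2, 1/2, 1, 7/2, 7


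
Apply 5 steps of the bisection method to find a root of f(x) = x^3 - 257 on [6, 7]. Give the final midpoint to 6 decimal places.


f(x) = x^3 - 257
f(6) = -41 < 0
f(7) = 86 > 0

Step 1: midpoint = (6.000000 + 7.000000)/2 = 6.500000
  f(6.500000) = 17.625000
  f(mid) > 0, so root is in [6.000000, 6.500000]

Step 2: midpoint = (6.000000 + 6.500000)/2 = 6.250000
  f(6.250000) = -12.859375
  f(mid) < 0, so root is in [6.250000, 6.500000]

Step 3: midpoint = (6.250000 + 6.500000)/2 = 6.375000
  f(6.375000) = 2.083984
  f(mid) > 0, so root is in [6.250000, 6.375000]

Step 4: midpoint = (6.250000 + 6.375000)/2 = 6.312500
  f(6.312500) = -5.461670
  f(mid) < 0, so root is in [6.312500, 6.375000]

Step 5: midpoint = (6.312500 + 6.375000)/2 = 6.343750
  f(6.343750) = -1.707428
  f(mid) < 0, so root is in [6.343750, 6.375000]

midpoint = 6.343750


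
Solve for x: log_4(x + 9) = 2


Convert to exponential form: x + 9 = 4^2 = 16
x = 16 - 9 = 7
Check: log_4(7 + 9) = log_4(16) = log_4(16) = 2 ✓

x = 7


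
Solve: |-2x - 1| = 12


An absolute value equation |expr| = 12 gives two cases:
Case 1: -2x - 1 = 12
  -2x = 13, so x = -13/2
Case 2: -2x - 1 = -12
  -2x = -11, so x = 11/2

x = -13/2, x = 11/2


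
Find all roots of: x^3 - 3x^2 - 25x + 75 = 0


Let p(x) = x^3 - 3x^2 - 25x + 75. By the rational root theorem (leading coefficient 1), any rational root is an integer divisor of 75: try ±1, ±2, ... in turn.
Test x = 1: value = 48 ≠ 0.
Test x = -1: value = 96 ≠ 0.
Test x = 3: value = 0 ✓, so (x - 3) is a factor.
Synthetic division by (x - 3): bring down 1; 1(3) - 3 = 0; 0(3) - 25 = -25; (-25)(3) + 75 = 0 → quotient x^2 - 25, remainder 0.
Solve the quadratic x^2 - 25 = 0: discriminant = 0^2 - 4(1)(-25) = 0 + 100 = 100.
sqrt(100) = 10, so x = (0 ± 10)/2: x = 5 or x = -5.
Collecting all roots found:

x = -5, x = 3, x = 5


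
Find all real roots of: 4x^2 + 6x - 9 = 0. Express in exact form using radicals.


Using the quadratic formula: x = (-b ± sqrt(b^2 - 4ac)) / (2a)
Here a = 4, b = 6, c = -9
Discriminant = b^2 - 4ac = 6^2 - 4(4)(-9) = 36 + 144 = 180
Since discriminant = 180 > 0, there are two real roots.
x = (-6 ± 6*sqrt(5)) / 8
Simplifying: x = (-3 ± 3*sqrt(5)) / 4
Numerically: x ≈ 0.9271 or x ≈ -2.4271

x = (-3 + 3*sqrt(5)) / 4 or x = (-3 - 3*sqrt(5)) / 4


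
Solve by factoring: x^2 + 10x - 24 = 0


We need two numbers that multiply to -24 and add to 10.
Those numbers are -2 and 12 (since (-2) * 12 = -24 and (-2) + 12 = 10).
So x^2 + 10x - 24 = (x - 2)(x + 12) = 0
Setting each factor to zero: x = 2 or x = -12

x = -12, x = 2


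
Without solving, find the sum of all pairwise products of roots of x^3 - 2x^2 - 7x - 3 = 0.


By Vieta's formulas for x^3 + bx^2 + cx + d = 0:
  r1 + r2 + r3 = -b/a = 2
  r1*r2 + r1*r3 + r2*r3 = c/a = -7
  r1*r2*r3 = -d/a = 3


Sum of pairwise products = -7


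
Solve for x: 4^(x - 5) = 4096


Express both sides with the same base.
4096 = 4^6
Since the bases match, equate exponents: x - 5 = 6
So x = 6 - (-5) = 11

x = 11


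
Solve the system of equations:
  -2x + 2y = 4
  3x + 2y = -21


Using Cramer's rule:
Determinant D = (-2)(2) - (3)(2) = -4 - 6 = -10
Dx = (4)(2) - (-21)(2) = 8 + 42 = 50
Dy = (-2)(-21) - (3)(4) = 42 - 12 = 30
x = Dx/D = 50/-10 = -5
y = Dy/D = 30/-10 = -3

x = -5, y = -3


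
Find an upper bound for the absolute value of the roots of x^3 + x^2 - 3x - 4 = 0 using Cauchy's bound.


Cauchy's bound: all roots r satisfy |r| <= 1 + max(|a_i/a_n|) for i = 0,...,n-1
where a_n is the leading coefficient.

Coefficients: [1, 1, -3, -4]
Leading coefficient a_n = 1
Ratios |a_i/a_n|: 1, 3, 4
Maximum ratio: 4
Cauchy's bound: |r| <= 1 + 4 = 5

Upper bound = 5


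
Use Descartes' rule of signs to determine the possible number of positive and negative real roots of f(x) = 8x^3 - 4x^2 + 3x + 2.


Descartes' rule of signs:

For positive roots, count sign changes in f(x) = 8x^3 - 4x^2 + 3x + 2:
Signs of coefficients: +, -, +, +
Number of sign changes: 2
Possible positive real roots: 2, 0

For negative roots, examine f(-x) = -8x^3 - 4x^2 - 3x + 2:
Signs of coefficients: -, -, -, +
Number of sign changes: 1
Possible negative real roots: 1

Positive roots: 2 or 0; Negative roots: 1


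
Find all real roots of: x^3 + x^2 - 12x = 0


The constant term is 0, so x = 0 is a root. Factor out x:
  x(x^2 + x - 12) = 0
Solve the quadratic x^2 + x - 12 = 0: discriminant = 1^2 - 4(1)(-12) = 1 + 48 = 49.
sqrt(49) = 7, so x = (-1 ± 7)/2: x = 3 or x = -4.

x = -4, x = 0, x = 3


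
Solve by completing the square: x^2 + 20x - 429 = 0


Start: x^2 + 20x - 429 = 0
Move constant: x^2 + 20x = 429
Half of 20 is 10, squared is 100
Add 100 to both sides: x^2 + 20x + 100 = 529
(x + 10)^2 = 529
x + 10 = ±23
x = -10 + 23 = 13 or x = -10 - 23 = -33

x = -33, x = 13


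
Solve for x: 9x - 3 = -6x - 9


Starting with: 9x - 3 = -6x - 9
Move all x terms to left: (9 + 6)x = -9 + 3
Simplify: 15x = -6
Divide both sides by 15: x = -2/5

x = -2/5


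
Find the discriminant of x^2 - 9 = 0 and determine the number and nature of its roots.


For ax^2 + bx + c = 0, discriminant D = b^2 - 4ac
Here a = 1, b = 0, c = -9
D = (0)^2 - 4(1)(-9) = 0 + 36 = 36

D = 36 > 0 and is a perfect square (sqrt = 6)
The equation has 2 distinct real rational roots.

Discriminant = 36, 2 distinct real rational roots


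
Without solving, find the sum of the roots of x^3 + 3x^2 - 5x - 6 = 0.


By Vieta's formulas for x^3 + bx^2 + cx + d = 0:
  r1 + r2 + r3 = -b/a = -3
  r1*r2 + r1*r3 + r2*r3 = c/a = -5
  r1*r2*r3 = -d/a = 6


Sum = -3


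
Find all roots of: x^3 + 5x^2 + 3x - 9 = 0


Let p(x) = x^3 + 5x^2 + 3x - 9. By the rational root theorem (leading coefficient 1), any rational root is an integer divisor of 9: try ±1, ±2, ... in turn.
Test x = 1: value = 0 ✓, so (x - 1) is a factor.
Synthetic division by (x - 1): bring down 1; 1(1) + 5 = 6; 6(1) + 3 = 9; 9(1) - 9 = 0 → quotient x^2 + 6x + 9, remainder 0.
Solve the quadratic x^2 + 6x + 9 = 0: discriminant = 6^2 - 4(1)(9) = 36 - 36 = 0.
Discriminant = 0, so a double root: x = -6/2 = -3.
Collecting all roots found:

x = -3 (multiplicity 2), x = 1


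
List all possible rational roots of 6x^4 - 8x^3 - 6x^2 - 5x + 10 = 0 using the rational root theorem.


Rational root theorem: possible roots are ±p/q where:
  p divides the constant term (10): p ∈ {1, 2, 5, 10}
  q divides the leading coefficient (6): q ∈ {1, 2, 3, 6}

All possible rational roots: -10, -5, -10/3, -5/2, -2, -5/3, -1, -5/6, -2/3, -1/2, -1/3, -1/6, 1/6, 1/3, 1/2, 2/3, 5/6, 1, 5/3, 2, 5/2, 10/3, 5, 10

-10, -5, -10/3, -5/2, -2, -5/3, -1, -5/6, -2/3, -1/2, -1/3, -1/6, 1/6, 1/3, 1/2, 2/3, 5/6, 1, 5/3, 2, 5/2, 10/3, 5, 10


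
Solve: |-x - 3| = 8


An absolute value equation |expr| = 8 gives two cases:
Case 1: -x - 3 = 8
  -x = 11, so x = -11
Case 2: -x - 3 = -8
  -x = -5, so x = 5

x = -11, x = 5


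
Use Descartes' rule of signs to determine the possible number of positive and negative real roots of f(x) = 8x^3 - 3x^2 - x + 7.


Descartes' rule of signs:

For positive roots, count sign changes in f(x) = 8x^3 - 3x^2 - x + 7:
Signs of coefficients: +, -, -, +
Number of sign changes: 2
Possible positive real roots: 2, 0

For negative roots, examine f(-x) = -8x^3 - 3x^2 + x + 7:
Signs of coefficients: -, -, +, +
Number of sign changes: 1
Possible negative real roots: 1

Positive roots: 2 or 0; Negative roots: 1


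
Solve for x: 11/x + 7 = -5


Subtract 7 from both sides: 11/x = -12
Multiply both sides by x: 11 = -12 * x
Divide by -12: x = -11/12

x = -11/12


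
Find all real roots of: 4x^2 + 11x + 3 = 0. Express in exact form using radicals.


Using the quadratic formula: x = (-b ± sqrt(b^2 - 4ac)) / (2a)
Here a = 4, b = 11, c = 3
Discriminant = b^2 - 4ac = 11^2 - 4(4)(3) = 121 - 48 = 73
Since discriminant = 73 > 0, there are two real roots.
x = (-11 ± sqrt(73)) / 8
Numerically: x ≈ -0.3070 or x ≈ -2.4430

x = (-11 + sqrt(73)) / 8 or x = (-11 - sqrt(73)) / 8


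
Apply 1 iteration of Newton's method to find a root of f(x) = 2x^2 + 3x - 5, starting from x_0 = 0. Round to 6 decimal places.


Newton's method: x_(n+1) = x_n - f(x_n)/f'(x_n)
f(x) = 2x^2 + 3x - 5
f'(x) = 4x + 3

Iteration 1:
  f(0.000000) = -5.000000
  f'(0.000000) = 3.000000
  x_1 = 0.000000 - (-5.000000)/(3.000000) = 1.666667

x_1 = 1.666667


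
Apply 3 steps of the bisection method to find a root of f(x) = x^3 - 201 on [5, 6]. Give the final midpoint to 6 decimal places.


f(x) = x^3 - 201
f(5) = -76 < 0
f(6) = 15 > 0

Step 1: midpoint = (5.000000 + 6.000000)/2 = 5.500000
  f(5.500000) = -34.625000
  f(mid) < 0, so root is in [5.500000, 6.000000]

Step 2: midpoint = (5.500000 + 6.000000)/2 = 5.750000
  f(5.750000) = -10.890625
  f(mid) < 0, so root is in [5.750000, 6.000000]

Step 3: midpoint = (5.750000 + 6.000000)/2 = 5.875000
  f(5.875000) = 1.779297
  f(mid) > 0, so root is in [5.750000, 5.875000]

midpoint = 5.875000


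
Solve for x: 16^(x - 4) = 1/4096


Express both sides with the same base.
1/4096 = 16^(-3)
Since the bases match, equate exponents: x - 4 = -3
So x = -3 - (-4) = 1

x = 1


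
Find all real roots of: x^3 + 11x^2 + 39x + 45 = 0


Let p(x) = x^3 + 11x^2 + 39x + 45. By the rational root theorem (leading coefficient 1), any rational root is an integer divisor of 45: try ±1, ±2, ... in turn.
Test x = 1: value = 96 ≠ 0.
Test x = -1: value = 16 ≠ 0.
Test x = 3: value = 288 ≠ 0.
Test x = -3: value = 0 ✓, so (x + 3) is a factor.
Synthetic division by (x + 3): bring down 1; 1(-3) + 11 = 8; 8(-3) + 39 = 15; 15(-3) + 45 = 0 → quotient x^2 + 8x + 15, remainder 0.
Solve the quadratic x^2 + 8x + 15 = 0: discriminant = 8^2 - 4(1)(15) = 64 - 60 = 4.
sqrt(4) = 2, so x = (-8 ± 2)/2: x = -3 or x = -5.

x = -5, x = -3 (multiplicity 2)


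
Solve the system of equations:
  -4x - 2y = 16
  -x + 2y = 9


Using Cramer's rule:
Determinant D = (-4)(2) - (-1)(-2) = -8 - 2 = -10
Dx = (16)(2) - (9)(-2) = 32 + 18 = 50
Dy = (-4)(9) - (-1)(16) = -36 + 16 = -20
x = Dx/D = 50/-10 = -5
y = Dy/D = -20/-10 = 2

x = -5, y = 2


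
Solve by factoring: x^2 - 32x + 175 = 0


We need two numbers that multiply to 175 and add to -32.
Those numbers are -25 and -7 (since (-25) * (-7) = 175 and (-25) + (-7) = -32).
So x^2 - 32x + 175 = (x - 25)(x - 7) = 0
Setting each factor to zero: x = 25 or x = 7

x = 7, x = 25


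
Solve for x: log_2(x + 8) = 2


Convert to exponential form: x + 8 = 2^2 = 4
x = 4 - 8 = -4
Check: log_2(-4 + 8) = log_2(4) = log_2(4) = 2 ✓

x = -4


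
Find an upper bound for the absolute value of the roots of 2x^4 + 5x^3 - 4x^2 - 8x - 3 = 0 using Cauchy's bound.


Cauchy's bound: all roots r satisfy |r| <= 1 + max(|a_i/a_n|) for i = 0,...,n-1
where a_n is the leading coefficient.

Coefficients: [2, 5, -4, -8, -3]
Leading coefficient a_n = 2
Ratios |a_i/a_n|: 5/2, 2, 4, 3/2
Maximum ratio: 4
Cauchy's bound: |r| <= 1 + 4 = 5

Upper bound = 5


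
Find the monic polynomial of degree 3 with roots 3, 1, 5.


A monic polynomial with roots 3, 1, 5 is:
p(x) = (x - 3)(x - 1)(x - 5)
After multiplying by (x - 3): x - 3
After multiplying by (x - 1): x^2 - 4x + 3
After multiplying by (x - 5): x^3 - 9x^2 + 23x - 15

x^3 - 9x^2 + 23x - 15


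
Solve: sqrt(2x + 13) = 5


Square both sides: 2x + 13 = 5^2 = 25
2x = 25 - 13 = 12
x = 6
Check: sqrt(2*6 + 13) = sqrt(25) = 5 ✓

x = 6


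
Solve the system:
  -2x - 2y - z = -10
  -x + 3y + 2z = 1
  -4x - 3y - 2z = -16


Using Cramer's rule. Expand each determinant along the first row.
D  = (-2)*[3*(-2) - 2*(-3)] - (-2)*[(-1)*(-2) - 2*(-4)] + (-1)*[(-1)*(-3) - 3*(-4)]
  = (-2)*(0) - (-2)*(10) + (-1)*(15) = 5
Dx = (-10)*[3*(-2) - 2*(-3)] - (-2)*[1*(-2) - 2*(-16)] + (-1)*[1*(-3) - 3*(-16)]
  = (-10)*(0) - (-2)*(30) + (-1)*(45) = 15
Dy = (-2)*[1*(-2) - 2*(-16)] - (-10)*[(-1)*(-2) - 2*(-4)] + (-1)*[(-1)*(-16) - 1*(-4)]
  = (-2)*(30) - (-10)*(10) + (-1)*(20) = 20
Dz = (-2)*[3*(-16) - 1*(-3)] - (-2)*[(-1)*(-16) - 1*(-4)] + (-10)*[(-1)*(-3) - 3*(-4)]
  = (-2)*(-45) - (-2)*(20) + (-10)*(15) = -20
x = Dx/D = 15/5 = 3, y = Dy/D = 20/5 = 4, z = Dz/D = -20/5 = -4
Check eq1: (-2)(3) + (-2)(4) + (-1)(-4) = -10 = -10 ✓
Check eq2: (-1)(3) + (3)(4) + (2)(-4) = 1 = 1 ✓
Check eq3: (-4)(3) + (-3)(4) + (-2)(-4) = -16 = -16 ✓

x = 3, y = 4, z = -4


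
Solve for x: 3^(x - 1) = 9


Express both sides with the same base.
9 = 3^2
Since the bases match, equate exponents: x - 1 = 2
So x = 2 - (-1) = 3

x = 3


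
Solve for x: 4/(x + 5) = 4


Multiply both sides by (x + 5): 4 = 4(x + 5)
Distribute: 4 = 4x + 20
4x = 4 - 20 = -16
x = -4

x = -4


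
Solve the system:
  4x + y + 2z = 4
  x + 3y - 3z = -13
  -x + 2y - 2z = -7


Using Cramer's rule. Expand each determinant along the first row.
D  = 4*[3*(-2) - (-3)*2] - 1*[1*(-2) - (-3)*(-1)] + 2*[1*2 - 3*(-1)]
  = 4*(0) - 1*(-5) + 2*(5) = 15
Dx = 4*[3*(-2) - (-3)*2] - 1*[(-13)*(-2) - (-3)*(-7)] + 2*[(-13)*2 - 3*(-7)]
  = 4*(0) - 1*(5) + 2*(-5) = -15
Dy = 4*[(-13)*(-2) - (-3)*(-7)] - 4*[1*(-2) - (-3)*(-1)] + 2*[1*(-7) - (-13)*(-1)]
  = 4*(5) - 4*(-5) + 2*(-20) = 0
Dz = 4*[3*(-7) - (-13)*2] - 1*[1*(-7) - (-13)*(-1)] + 4*[1*2 - 3*(-1)]
  = 4*(5) - 1*(-20) + 4*(5) = 60
x = Dx/D = -15/15 = -1, y = Dy/D = 0/15 = 0, z = Dz/D = 60/15 = 4
Check eq1: (4)(-1) + (1)(0) + (2)(4) = 4 = 4 ✓
Check eq2: (1)(-1) + (3)(0) + (-3)(4) = -13 = -13 ✓
Check eq3: (-1)(-1) + (2)(0) + (-2)(4) = -7 = -7 ✓

x = -1, y = 0, z = 4


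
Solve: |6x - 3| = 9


An absolute value equation |expr| = 9 gives two cases:
Case 1: 6x - 3 = 9
  6x = 12, so x = 2
Case 2: 6x - 3 = -9
  6x = -6, so x = -1

x = -1, x = 2


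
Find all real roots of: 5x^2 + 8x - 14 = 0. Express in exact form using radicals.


Using the quadratic formula: x = (-b ± sqrt(b^2 - 4ac)) / (2a)
Here a = 5, b = 8, c = -14
Discriminant = b^2 - 4ac = 8^2 - 4(5)(-14) = 64 + 280 = 344
Since discriminant = 344 > 0, there are two real roots.
x = (-8 ± 2*sqrt(86)) / 10
Simplifying: x = (-4 ± sqrt(86)) / 5
Numerically: x ≈ 1.0547 or x ≈ -2.6547

x = (-4 + sqrt(86)) / 5 or x = (-4 - sqrt(86)) / 5


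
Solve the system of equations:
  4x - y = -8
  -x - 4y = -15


Using Cramer's rule:
Determinant D = (4)(-4) - (-1)(-1) = -16 - 1 = -17
Dx = (-8)(-4) - (-15)(-1) = 32 - 15 = 17
Dy = (4)(-15) - (-1)(-8) = -60 - 8 = -68
x = Dx/D = 17/-17 = -1
y = Dy/D = -68/-17 = 4

x = -1, y = 4


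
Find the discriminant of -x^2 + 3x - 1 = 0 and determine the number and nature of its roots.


For ax^2 + bx + c = 0, discriminant D = b^2 - 4ac
Here a = -1, b = 3, c = -1
D = (3)^2 - 4(-1)(-1) = 9 - 4 = 5

D = 5 > 0 but not a perfect square
The equation has 2 distinct real irrational roots.

Discriminant = 5, 2 distinct real irrational roots


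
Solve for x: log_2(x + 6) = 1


Convert to exponential form: x + 6 = 2^1 = 2
x = 2 - 6 = -4
Check: log_2(-4 + 6) = log_2(2) = log_2(2) = 1 ✓

x = -4


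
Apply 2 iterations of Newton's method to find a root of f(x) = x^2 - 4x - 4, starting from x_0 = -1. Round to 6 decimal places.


Newton's method: x_(n+1) = x_n - f(x_n)/f'(x_n)
f(x) = x^2 - 4x - 4
f'(x) = 2x - 4

Iteration 1:
  f(-1.000000) = 1.000000
  f'(-1.000000) = -6.000000
  x_1 = -1.000000 - (1.000000)/(-6.000000) = -0.833333

Iteration 2:
  f(-0.833333) = 0.027778
  f'(-0.833333) = -5.666667
  x_2 = -0.833333 - (0.027778)/(-5.666667) = -0.828431

x_2 = -0.828431


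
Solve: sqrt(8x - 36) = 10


Square both sides: 8x - 36 = 10^2 = 100
8x = 100 + 36 = 136
x = 17
Check: sqrt(8*17 - 36) = sqrt(100) = 10 ✓

x = 17


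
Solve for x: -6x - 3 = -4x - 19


Starting with: -6x - 3 = -4x - 19
Move all x terms to left: (-6 + 4)x = -19 + 3
Simplify: -2x = -16
Divide both sides by -2: x = 8

x = 8


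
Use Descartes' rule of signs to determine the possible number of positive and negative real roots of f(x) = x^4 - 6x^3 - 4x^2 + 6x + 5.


Descartes' rule of signs:

For positive roots, count sign changes in f(x) = x^4 - 6x^3 - 4x^2 + 6x + 5:
Signs of coefficients: +, -, -, +, +
Number of sign changes: 2
Possible positive real roots: 2, 0

For negative roots, examine f(-x) = x^4 + 6x^3 - 4x^2 - 6x + 5:
Signs of coefficients: +, +, -, -, +
Number of sign changes: 2
Possible negative real roots: 2, 0

Positive roots: 2 or 0; Negative roots: 2 or 0


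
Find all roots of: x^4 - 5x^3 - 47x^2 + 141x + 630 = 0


Let p(x) = x^4 - 5x^3 - 47x^2 + 141x + 630. By the rational root theorem (leading coefficient 1), any rational root is an integer divisor of 630: try ±1, ±2, ... in turn.
Test x = 1: value = 720 ≠ 0.
Test x = -1: value = 448 ≠ 0.
Test x = 2: value = 700 ≠ 0.
Test x = -2: value = 216 ≠ 0.
Test x = 3: value = 576 ≠ 0.
Test x = -3: value = 0 ✓, so (x + 3) is a factor.
Synthetic division by (x + 3): bring down 1; 1(-3) - 5 = -8; (-8)(-3) - 47 = -23; (-23)(-3) + 141 = 210; 210(-3) + 630 = 0 → quotient x^3 - 8x^2 - 23x + 210, remainder 0.
Continue with the quotient x^3 - 8x^2 - 23x + 210 (candidates must divide 210; re-test x = -3 first in case it repeats).
Test x = -3: value = 180 ≠ 0.
Test x = 5: value = 20 ≠ 0.
Test x = -5: value = 0 ✓, so (x + 5) is a factor.
Synthetic division by (x + 5): bring down 1; 1(-5) - 8 = -13; (-13)(-5) - 23 = 42; 42(-5) + 210 = 0 → quotient x^2 - 13x + 42, remainder 0.
Solve the quadratic x^2 - 13x + 42 = 0: discriminant = (-13)^2 - 4(1)(42) = 169 - 168 = 1.
sqrt(1) = 1, so x = (13 ± 1)/2: x = 7 or x = 6.
Collecting all roots found:

x = -5, x = -3, x = 6, x = 7


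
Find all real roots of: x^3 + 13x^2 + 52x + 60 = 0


Let p(x) = x^3 + 13x^2 + 52x + 60. By the rational root theorem (leading coefficient 1), any rational root is an integer divisor of 60: try ±1, ±2, ... in turn.
Test x = 1: value = 126 ≠ 0.
Test x = -1: value = 20 ≠ 0.
Test x = 2: value = 224 ≠ 0.
Test x = -2: value = 0 ✓, so (x + 2) is a factor.
Synthetic division by (x + 2): bring down 1; 1(-2) + 13 = 11; 11(-2) + 52 = 30; 30(-2) + 60 = 0 → quotient x^2 + 11x + 30, remainder 0.
Solve the quadratic x^2 + 11x + 30 = 0: discriminant = 11^2 - 4(1)(30) = 121 - 120 = 1.
sqrt(1) = 1, so x = (-11 ± 1)/2: x = -5 or x = -6.

x = -6, x = -5, x = -2
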